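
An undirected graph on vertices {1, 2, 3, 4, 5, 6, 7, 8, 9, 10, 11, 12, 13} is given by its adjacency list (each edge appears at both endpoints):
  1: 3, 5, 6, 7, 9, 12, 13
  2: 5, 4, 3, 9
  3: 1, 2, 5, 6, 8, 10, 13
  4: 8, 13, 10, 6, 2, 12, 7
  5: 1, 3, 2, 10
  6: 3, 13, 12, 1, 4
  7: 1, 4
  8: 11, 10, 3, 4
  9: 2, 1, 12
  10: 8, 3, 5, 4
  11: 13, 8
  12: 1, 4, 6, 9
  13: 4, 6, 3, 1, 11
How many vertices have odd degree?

6

Degrees: 1:7, 2:4, 3:7, 4:7, 5:4, 6:5, 7:2, 8:4, 9:3, 10:4, 11:2, 12:4, 13:5
Odd-degree vertices: 1, 3, 4, 6, 9, 13.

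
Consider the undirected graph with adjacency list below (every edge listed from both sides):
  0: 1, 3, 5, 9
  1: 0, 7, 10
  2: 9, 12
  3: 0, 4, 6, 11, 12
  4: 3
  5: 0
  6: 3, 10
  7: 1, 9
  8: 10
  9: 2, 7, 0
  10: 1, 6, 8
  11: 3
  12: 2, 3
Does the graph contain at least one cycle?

Yes

|V| = 13, |E| = 15, number of components = 1.
Since 15 > 13 - 1, a cycle must exist; for instance 0-3-6-10-1-0.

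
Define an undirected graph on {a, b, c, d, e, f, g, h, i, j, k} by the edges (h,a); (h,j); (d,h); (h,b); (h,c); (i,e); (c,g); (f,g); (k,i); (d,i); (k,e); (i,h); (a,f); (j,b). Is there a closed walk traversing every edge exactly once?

Degrees: a:2, b:2, c:2, d:2, e:2, f:2, g:2, h:6, i:4, j:2, k:2
All degrees are even and the non-isolated vertices are connected — an Eulerian circuit exists.

Yes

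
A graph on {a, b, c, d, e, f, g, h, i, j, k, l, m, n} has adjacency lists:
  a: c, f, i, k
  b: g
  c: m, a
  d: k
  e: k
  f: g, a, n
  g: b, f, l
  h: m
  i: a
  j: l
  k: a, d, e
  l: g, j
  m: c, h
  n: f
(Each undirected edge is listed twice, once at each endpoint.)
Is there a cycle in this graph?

No

|V| = 14, |E| = 13, number of components = 1.
Since 13 = 14 - 1, the graph is a forest and contains no cycle.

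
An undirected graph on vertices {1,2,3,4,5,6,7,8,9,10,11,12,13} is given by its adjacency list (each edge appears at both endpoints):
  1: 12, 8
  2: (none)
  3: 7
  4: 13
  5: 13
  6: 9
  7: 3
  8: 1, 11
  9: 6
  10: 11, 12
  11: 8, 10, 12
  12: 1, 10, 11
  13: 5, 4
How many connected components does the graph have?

Component: {2}
Component: {3, 7}
Component: {6, 9}
Component: {4, 5, 13}
Component: {1, 8, 10, 11, 12}

5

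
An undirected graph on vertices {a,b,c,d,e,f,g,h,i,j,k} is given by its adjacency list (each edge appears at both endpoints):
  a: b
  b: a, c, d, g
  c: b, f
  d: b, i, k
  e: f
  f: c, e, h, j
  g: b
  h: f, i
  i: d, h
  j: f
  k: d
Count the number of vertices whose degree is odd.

6

Degrees: a:1, b:4, c:2, d:3, e:1, f:4, g:1, h:2, i:2, j:1, k:1
Odd-degree vertices: a, d, e, g, j, k.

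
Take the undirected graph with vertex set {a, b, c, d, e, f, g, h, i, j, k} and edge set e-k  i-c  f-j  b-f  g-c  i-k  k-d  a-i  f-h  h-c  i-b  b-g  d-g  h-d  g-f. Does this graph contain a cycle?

Yes

The graph has 11 vertices, 15 edges, and 1 connected component.
Since 15 > 11 - 1, a cycle must exist; for instance i-c-g-d-k-i.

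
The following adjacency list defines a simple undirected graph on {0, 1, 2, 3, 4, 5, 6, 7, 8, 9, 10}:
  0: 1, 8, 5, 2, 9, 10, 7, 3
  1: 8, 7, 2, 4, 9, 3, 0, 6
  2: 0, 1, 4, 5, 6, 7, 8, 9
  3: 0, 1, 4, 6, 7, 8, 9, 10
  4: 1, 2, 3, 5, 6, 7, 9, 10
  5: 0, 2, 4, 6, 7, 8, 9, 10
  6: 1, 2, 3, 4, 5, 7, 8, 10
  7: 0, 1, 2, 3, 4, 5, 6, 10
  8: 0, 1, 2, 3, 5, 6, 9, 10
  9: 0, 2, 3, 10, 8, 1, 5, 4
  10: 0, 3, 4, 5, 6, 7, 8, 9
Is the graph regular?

Yes

Degrees: 0:8, 1:8, 2:8, 3:8, 4:8, 5:8, 6:8, 7:8, 8:8, 9:8, 10:8
All degrees equal 8; the graph is regular.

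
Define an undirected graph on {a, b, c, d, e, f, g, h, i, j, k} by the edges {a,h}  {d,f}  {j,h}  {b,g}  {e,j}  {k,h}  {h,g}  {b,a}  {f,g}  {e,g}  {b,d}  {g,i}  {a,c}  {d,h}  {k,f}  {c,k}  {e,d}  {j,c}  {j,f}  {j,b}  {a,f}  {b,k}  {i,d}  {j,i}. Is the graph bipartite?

Yes

Partition the vertices as {b, c, e, f, h, i} vs {a, d, g, j, k}. Each listed edge has one endpoint in each part, so the graph is bipartite.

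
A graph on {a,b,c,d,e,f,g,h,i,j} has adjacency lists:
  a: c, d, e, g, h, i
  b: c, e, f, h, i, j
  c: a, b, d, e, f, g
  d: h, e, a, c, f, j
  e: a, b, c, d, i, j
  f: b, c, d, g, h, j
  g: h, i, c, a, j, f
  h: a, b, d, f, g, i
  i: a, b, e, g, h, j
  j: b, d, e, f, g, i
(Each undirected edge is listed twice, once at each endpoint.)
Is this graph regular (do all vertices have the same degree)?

Yes

Degrees: a:6, b:6, c:6, d:6, e:6, f:6, g:6, h:6, i:6, j:6
Every vertex has degree 6, so the graph is 6-regular.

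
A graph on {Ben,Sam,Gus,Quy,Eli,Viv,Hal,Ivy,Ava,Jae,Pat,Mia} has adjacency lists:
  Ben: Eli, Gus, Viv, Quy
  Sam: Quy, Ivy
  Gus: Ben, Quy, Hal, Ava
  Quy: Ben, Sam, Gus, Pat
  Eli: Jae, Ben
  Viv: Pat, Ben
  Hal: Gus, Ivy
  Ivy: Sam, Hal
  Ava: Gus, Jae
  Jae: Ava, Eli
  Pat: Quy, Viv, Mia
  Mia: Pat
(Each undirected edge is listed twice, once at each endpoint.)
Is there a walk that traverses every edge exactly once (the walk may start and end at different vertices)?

Degrees: Ben:4, Sam:2, Gus:4, Quy:4, Eli:2, Viv:2, Hal:2, Ivy:2, Ava:2, Jae:2, Pat:3, Mia:1
Odd-degree vertices: Pat, Mia (2 total).
With 2 odd-degree vertices and all edges in one connected piece, an Eulerian trail exists (from Pat to Mia).

Yes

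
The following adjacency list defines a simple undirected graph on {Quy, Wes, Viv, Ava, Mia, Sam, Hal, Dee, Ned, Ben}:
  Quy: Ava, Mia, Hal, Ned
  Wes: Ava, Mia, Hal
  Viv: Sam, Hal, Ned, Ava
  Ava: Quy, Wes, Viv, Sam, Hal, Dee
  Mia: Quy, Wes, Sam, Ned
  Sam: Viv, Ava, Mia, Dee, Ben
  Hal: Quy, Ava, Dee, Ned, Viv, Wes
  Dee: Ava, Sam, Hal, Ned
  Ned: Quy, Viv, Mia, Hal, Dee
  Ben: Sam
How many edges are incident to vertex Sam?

5

Neighbors of Sam: Viv, Ava, Mia, Dee, Ben.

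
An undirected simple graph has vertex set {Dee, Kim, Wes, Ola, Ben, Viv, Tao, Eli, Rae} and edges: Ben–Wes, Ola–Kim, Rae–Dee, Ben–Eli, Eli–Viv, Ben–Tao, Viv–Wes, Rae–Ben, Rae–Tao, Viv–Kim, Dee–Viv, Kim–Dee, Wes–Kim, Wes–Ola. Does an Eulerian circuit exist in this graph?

Degrees: Dee:3, Kim:4, Wes:4, Ola:2, Ben:4, Viv:4, Tao:2, Eli:2, Rae:3
Dee, Rae have odd degree; an Eulerian circuit needs every degree to be even, so none exists.

No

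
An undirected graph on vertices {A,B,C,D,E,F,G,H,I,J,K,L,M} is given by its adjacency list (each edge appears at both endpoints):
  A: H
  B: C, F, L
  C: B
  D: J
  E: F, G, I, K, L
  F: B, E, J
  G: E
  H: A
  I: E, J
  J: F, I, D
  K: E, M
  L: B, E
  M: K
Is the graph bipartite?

Partition the vertices as {C, D, F, G, H, I, K, L} vs {A, B, E, J, M}. Each listed edge has one endpoint in each part, so the graph is bipartite.

Yes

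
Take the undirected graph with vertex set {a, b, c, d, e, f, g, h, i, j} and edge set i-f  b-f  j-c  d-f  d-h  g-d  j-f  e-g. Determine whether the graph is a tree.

|V| = 10, |E| = 8.
It is not connected, so it is not a tree.

No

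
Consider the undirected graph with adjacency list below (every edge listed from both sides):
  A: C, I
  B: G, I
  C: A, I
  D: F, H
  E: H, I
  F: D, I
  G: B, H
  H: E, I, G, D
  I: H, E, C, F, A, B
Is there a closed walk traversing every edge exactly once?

Degrees: A:2, B:2, C:2, D:2, E:2, F:2, G:2, H:4, I:6
Every vertex has even degree and the edges form a single connected piece, so an Eulerian circuit exists.

Yes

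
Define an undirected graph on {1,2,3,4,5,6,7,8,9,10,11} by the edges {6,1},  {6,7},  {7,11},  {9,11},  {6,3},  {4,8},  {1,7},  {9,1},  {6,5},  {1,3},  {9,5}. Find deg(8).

1

Neighbors of 8: 4.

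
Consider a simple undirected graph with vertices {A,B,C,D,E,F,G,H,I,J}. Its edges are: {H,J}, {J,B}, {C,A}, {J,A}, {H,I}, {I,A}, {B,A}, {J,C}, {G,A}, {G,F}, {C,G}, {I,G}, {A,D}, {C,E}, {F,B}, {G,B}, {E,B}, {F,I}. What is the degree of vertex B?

5

Neighbors of B: A, E, F, G, J.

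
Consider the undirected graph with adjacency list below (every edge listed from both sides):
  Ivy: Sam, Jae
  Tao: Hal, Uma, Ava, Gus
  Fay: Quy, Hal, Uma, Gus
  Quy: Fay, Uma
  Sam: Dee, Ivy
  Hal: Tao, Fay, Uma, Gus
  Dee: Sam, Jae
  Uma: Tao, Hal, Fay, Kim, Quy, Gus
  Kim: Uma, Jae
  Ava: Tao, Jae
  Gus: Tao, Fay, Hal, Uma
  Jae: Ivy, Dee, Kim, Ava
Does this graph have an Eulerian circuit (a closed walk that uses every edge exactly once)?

Degrees: Ivy:2, Tao:4, Fay:4, Quy:2, Sam:2, Hal:4, Dee:2, Uma:6, Kim:2, Ava:2, Gus:4, Jae:4
All degrees are even and the non-isolated vertices are connected — an Eulerian circuit exists.

Yes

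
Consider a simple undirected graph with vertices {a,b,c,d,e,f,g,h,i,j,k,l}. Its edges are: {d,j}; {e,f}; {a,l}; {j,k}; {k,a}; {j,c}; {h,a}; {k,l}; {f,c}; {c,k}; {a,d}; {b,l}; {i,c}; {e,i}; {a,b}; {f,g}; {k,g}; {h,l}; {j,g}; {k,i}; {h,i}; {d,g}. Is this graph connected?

A breadth-first search from a visits a, d, l, b, h, k, g, j, i, c, f, e — all 12 vertices — so the graph is connected.

Yes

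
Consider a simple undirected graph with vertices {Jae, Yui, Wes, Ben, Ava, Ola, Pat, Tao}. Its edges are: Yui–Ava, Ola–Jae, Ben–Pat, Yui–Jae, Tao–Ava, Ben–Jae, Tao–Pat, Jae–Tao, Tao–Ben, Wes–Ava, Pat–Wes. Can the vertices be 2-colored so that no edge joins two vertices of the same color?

No

Jae-Ben-Tao-Jae is an odd cycle (length 3), and a bipartite graph can contain only even cycles.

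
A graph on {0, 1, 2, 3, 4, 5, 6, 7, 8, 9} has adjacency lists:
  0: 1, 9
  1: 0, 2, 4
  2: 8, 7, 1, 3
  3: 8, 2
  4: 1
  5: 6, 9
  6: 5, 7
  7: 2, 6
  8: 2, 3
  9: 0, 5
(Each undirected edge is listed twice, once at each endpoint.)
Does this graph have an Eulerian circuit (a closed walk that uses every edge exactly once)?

No

Degrees: 0:2, 1:3, 2:4, 3:2, 4:1, 5:2, 6:2, 7:2, 8:2, 9:2
Vertices with odd degree: 1, 4. An Eulerian circuit requires all degrees even.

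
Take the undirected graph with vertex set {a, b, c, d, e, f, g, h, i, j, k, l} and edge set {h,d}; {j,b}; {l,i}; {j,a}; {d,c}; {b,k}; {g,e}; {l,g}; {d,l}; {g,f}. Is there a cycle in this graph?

|V| = 12, |E| = 10, number of components = 2.
A forest on 12 vertices with 2 components has exactly 10 edges, which matches — so no cycle.

No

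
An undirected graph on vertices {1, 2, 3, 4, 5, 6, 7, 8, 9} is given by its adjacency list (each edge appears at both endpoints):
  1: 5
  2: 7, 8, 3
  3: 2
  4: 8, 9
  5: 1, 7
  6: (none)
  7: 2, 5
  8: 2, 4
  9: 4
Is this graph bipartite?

Yes

Partition the vertices as {2, 4, 5, 6} vs {1, 3, 7, 8, 9}. Each listed edge has one endpoint in each part, so the graph is bipartite.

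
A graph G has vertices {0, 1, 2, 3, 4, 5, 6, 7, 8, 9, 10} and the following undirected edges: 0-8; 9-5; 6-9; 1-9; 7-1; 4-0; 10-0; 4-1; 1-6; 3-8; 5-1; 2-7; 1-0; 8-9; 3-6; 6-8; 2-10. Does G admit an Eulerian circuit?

Yes

Degrees: 0:4, 1:6, 2:2, 3:2, 4:2, 5:2, 6:4, 7:2, 8:4, 9:4, 10:2
All degrees are even and the non-isolated vertices are connected — an Eulerian circuit exists.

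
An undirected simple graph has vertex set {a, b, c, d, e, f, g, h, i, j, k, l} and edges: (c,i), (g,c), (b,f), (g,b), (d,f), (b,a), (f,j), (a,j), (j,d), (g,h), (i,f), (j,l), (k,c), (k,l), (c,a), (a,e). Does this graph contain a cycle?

Yes

The graph has 12 vertices, 16 edges, and 1 connected component.
One cycle is j-d-f-j.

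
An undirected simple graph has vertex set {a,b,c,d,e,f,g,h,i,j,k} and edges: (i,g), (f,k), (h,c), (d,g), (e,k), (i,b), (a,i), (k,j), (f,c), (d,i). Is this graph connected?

No

Component: {a, b, d, g, i}
Component: {c, e, f, h, j, k}
There are 2 separate components, so the graph is not connected.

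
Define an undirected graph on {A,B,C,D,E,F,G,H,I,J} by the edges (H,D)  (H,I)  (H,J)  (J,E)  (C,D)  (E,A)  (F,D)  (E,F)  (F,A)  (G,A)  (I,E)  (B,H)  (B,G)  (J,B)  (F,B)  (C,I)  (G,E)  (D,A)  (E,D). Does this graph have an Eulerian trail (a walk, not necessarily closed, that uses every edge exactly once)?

No

Degrees: A:4, B:4, C:2, D:5, E:6, F:4, G:3, H:4, I:3, J:3
Odd-degree vertices: D, G, I, J (4 total).
With 4 odd-degree vertices (more than two), no single trail can use every edge.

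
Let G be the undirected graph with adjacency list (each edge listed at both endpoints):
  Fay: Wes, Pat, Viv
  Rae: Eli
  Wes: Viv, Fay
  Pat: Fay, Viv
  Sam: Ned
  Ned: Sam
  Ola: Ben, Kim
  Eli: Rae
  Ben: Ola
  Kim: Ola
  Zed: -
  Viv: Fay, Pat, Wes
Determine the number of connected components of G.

Component: {Zed}
Component: {Rae, Eli}
Component: {Sam, Ned}
Component: {Ola, Ben, Kim}
Component: {Fay, Wes, Pat, Viv}

5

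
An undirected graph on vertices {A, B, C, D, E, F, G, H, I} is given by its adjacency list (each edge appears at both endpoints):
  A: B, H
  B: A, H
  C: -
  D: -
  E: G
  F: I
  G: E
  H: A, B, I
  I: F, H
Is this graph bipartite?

B-A-H-B is an odd cycle (length 3), and a bipartite graph can contain only even cycles.

No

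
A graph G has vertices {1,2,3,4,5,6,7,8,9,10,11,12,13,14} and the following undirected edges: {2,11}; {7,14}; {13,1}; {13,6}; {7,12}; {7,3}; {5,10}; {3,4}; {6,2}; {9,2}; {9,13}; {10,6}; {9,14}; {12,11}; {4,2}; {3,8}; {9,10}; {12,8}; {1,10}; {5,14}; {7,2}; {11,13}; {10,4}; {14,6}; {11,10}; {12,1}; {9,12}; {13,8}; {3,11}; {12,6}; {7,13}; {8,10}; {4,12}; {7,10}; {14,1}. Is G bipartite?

Yes

A valid 2-coloring puts {2, 3, 10, 12, 13, 14} on one side and {1, 4, 5, 6, 7, 8, 9, 11} on the other; every edge crosses between the two sides.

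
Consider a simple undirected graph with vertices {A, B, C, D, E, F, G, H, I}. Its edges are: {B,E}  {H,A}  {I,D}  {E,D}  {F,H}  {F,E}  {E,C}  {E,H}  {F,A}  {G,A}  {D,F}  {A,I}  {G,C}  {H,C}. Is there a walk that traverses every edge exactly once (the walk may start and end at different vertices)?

Degrees: A:4, B:1, C:3, D:3, E:5, F:4, G:2, H:4, I:2
Odd-degree vertices: B, C, D, E (4 total).
An Eulerian trail requires 0 or 2 odd-degree vertices; here there are 4.

No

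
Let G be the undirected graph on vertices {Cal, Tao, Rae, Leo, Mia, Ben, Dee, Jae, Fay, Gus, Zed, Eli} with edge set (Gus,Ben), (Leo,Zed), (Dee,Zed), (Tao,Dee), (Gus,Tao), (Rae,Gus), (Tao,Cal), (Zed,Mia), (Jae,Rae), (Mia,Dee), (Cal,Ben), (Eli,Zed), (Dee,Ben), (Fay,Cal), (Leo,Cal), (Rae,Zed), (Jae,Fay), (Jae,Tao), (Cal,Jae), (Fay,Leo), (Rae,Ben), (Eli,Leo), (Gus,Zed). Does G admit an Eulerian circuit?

Degrees: Cal:5, Tao:4, Rae:4, Leo:4, Mia:2, Ben:4, Dee:4, Jae:4, Fay:3, Gus:4, Zed:6, Eli:2
Vertices with odd degree: Cal, Fay. An Eulerian circuit requires all degrees even.

No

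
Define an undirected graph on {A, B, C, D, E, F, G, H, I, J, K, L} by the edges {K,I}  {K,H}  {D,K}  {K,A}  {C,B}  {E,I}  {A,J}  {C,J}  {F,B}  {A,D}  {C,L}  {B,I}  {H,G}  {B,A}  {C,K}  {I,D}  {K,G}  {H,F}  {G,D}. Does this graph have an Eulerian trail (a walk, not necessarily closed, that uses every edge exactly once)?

No

Degrees: A:4, B:4, C:4, D:4, E:1, F:2, G:3, H:3, I:4, J:2, K:6, L:1
Odd-degree vertices: E, G, H, L (4 total).
With 4 odd-degree vertices (more than two), no single trail can use every edge.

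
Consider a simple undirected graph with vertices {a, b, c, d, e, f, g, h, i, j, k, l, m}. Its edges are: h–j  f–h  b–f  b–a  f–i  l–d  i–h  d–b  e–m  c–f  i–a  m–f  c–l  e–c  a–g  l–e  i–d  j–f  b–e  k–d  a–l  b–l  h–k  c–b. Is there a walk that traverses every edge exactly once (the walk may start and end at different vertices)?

Yes

Degrees: a:4, b:6, c:4, d:4, e:4, f:6, g:1, h:4, i:4, j:2, k:2, l:5, m:2
Odd-degree vertices: g, l (2 total).
With 2 odd-degree vertices and all edges in one connected piece, an Eulerian trail exists (from g to l).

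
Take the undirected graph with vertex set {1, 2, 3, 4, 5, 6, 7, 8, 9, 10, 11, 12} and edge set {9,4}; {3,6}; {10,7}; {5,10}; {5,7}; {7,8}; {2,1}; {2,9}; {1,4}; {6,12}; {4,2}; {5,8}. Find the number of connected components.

Component: {11}
Component: {3, 6, 12}
Component: {1, 2, 4, 9}
Component: {5, 7, 8, 10}

4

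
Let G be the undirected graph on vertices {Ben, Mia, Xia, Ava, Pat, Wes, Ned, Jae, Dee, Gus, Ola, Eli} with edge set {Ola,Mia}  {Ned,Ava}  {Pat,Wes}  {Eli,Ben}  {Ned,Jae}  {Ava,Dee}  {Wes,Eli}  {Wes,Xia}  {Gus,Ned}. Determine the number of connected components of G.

Component: {Mia, Ola}
Component: {Ben, Xia, Pat, Wes, Eli}
Component: {Ava, Ned, Jae, Dee, Gus}

3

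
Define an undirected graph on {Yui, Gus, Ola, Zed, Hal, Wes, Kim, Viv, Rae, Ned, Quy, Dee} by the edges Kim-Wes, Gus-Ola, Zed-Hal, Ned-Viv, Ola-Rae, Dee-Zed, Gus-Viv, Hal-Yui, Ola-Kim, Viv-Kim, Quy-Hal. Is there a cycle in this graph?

The graph has 12 vertices, 11 edges, and 2 connected components.
One cycle is Gus-Ola-Kim-Viv-Gus.

Yes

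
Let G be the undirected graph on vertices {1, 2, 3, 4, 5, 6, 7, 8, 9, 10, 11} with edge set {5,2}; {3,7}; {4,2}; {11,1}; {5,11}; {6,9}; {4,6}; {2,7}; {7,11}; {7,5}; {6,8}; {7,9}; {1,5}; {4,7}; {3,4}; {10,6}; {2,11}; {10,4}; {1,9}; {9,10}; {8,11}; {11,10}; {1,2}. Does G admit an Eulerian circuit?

No

Degrees: 1:4, 2:5, 3:2, 4:5, 5:4, 6:4, 7:6, 8:2, 9:4, 10:4, 11:6
Vertices with odd degree: 2, 4. An Eulerian circuit requires all degrees even.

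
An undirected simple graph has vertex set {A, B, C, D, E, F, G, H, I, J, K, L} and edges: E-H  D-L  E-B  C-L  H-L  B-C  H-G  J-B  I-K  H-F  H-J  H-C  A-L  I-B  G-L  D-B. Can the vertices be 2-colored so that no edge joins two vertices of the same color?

No

C-H-L-C is an odd cycle (length 3), and a bipartite graph can contain only even cycles.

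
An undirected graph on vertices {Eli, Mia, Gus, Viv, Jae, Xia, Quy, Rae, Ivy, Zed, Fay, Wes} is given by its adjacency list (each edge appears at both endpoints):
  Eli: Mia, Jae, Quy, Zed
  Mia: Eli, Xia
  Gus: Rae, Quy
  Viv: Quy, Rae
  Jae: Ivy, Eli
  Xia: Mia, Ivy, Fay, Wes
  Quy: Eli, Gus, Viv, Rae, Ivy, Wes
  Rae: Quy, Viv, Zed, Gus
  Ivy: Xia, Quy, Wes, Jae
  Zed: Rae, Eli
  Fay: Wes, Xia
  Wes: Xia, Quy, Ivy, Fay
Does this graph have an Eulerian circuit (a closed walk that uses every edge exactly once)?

Yes

Degrees: Eli:4, Mia:2, Gus:2, Viv:2, Jae:2, Xia:4, Quy:6, Rae:4, Ivy:4, Zed:2, Fay:2, Wes:4
Every vertex has even degree and the edges form a single connected piece, so an Eulerian circuit exists.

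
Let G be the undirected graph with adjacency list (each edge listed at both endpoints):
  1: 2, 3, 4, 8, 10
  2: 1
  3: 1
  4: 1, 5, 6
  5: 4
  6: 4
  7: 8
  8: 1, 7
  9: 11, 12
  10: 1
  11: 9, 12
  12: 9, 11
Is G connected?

No

Component: {9, 11, 12}
Component: {1, 2, 3, 4, 5, 6, 7, 8, 10}
There are 2 separate components, so the graph is not connected.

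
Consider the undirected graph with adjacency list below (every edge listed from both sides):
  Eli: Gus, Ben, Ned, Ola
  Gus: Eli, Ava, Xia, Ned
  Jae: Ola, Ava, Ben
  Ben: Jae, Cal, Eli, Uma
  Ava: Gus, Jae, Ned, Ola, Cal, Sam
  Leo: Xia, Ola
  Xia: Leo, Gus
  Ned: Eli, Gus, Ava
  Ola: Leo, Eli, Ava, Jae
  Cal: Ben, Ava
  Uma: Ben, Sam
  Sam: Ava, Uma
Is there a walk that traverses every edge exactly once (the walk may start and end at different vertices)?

Degrees: Eli:4, Gus:4, Jae:3, Ben:4, Ava:6, Leo:2, Xia:2, Ned:3, Ola:4, Cal:2, Uma:2, Sam:2
Odd-degree vertices: Jae, Ned (2 total).
The non-isolated vertices are connected and exactly 2 have odd degree, so an Eulerian trail exists (from Jae to Ned).

Yes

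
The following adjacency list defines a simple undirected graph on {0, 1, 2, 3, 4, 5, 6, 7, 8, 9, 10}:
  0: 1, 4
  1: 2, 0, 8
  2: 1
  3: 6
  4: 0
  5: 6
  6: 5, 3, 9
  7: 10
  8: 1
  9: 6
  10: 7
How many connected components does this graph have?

Component: {7, 10}
Component: {3, 5, 6, 9}
Component: {0, 1, 2, 4, 8}

3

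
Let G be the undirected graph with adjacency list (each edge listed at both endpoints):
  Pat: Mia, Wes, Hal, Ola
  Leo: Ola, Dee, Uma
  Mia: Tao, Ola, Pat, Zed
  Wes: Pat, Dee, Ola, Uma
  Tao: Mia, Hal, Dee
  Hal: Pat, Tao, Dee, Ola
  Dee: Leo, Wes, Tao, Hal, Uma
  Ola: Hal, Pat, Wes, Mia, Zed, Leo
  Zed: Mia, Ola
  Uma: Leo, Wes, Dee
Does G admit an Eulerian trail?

Degrees: Pat:4, Leo:3, Mia:4, Wes:4, Tao:3, Hal:4, Dee:5, Ola:6, Zed:2, Uma:3
Odd-degree vertices: Leo, Tao, Dee, Uma (4 total).
With 4 odd-degree vertices (more than two), no single trail can use every edge.

No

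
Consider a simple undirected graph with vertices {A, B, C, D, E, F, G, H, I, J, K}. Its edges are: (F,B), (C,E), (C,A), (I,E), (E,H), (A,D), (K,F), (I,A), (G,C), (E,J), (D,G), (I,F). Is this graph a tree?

|V| = 11, |E| = 12.
Connected but with 12 > 10 edges, so it has a cycle and is not a tree.

No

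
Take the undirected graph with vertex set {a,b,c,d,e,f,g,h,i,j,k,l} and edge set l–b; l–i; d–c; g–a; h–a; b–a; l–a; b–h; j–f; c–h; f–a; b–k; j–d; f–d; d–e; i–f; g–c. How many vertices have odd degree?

Degrees: a:5, b:4, c:3, d:4, e:1, f:4, g:2, h:3, i:2, j:2, k:1, l:3
Odd-degree vertices: a, c, e, h, k, l.

6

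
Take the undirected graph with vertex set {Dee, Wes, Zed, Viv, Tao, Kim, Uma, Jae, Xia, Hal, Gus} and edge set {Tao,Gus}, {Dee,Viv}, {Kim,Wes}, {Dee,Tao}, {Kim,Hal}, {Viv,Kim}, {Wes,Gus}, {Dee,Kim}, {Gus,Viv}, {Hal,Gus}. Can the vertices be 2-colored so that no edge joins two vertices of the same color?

No

Viv-Dee-Kim-Viv is an odd cycle (length 3), and a bipartite graph can contain only even cycles.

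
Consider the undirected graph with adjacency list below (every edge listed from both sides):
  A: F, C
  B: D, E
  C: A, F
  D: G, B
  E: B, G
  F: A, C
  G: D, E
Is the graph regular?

Degrees: A:2, B:2, C:2, D:2, E:2, F:2, G:2
Every vertex has degree 2, so the graph is 2-regular.

Yes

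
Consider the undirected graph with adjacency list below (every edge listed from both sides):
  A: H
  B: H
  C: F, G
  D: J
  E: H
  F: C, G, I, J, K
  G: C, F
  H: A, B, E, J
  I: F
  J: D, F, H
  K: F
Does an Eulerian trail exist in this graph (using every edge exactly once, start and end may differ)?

Degrees: A:1, B:1, C:2, D:1, E:1, F:5, G:2, H:4, I:1, J:3, K:1
Odd-degree vertices: A, B, D, E, F, I, J, K (8 total).
With 8 odd-degree vertices (more than two), no single trail can use every edge.

No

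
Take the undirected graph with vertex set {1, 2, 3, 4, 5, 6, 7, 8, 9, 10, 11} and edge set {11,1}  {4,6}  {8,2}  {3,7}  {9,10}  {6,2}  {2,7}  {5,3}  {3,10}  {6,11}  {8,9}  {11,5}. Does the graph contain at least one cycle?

Yes

The graph has 11 vertices, 12 edges, and 1 connected component.
One cycle is 3-7-2-8-9-10-3.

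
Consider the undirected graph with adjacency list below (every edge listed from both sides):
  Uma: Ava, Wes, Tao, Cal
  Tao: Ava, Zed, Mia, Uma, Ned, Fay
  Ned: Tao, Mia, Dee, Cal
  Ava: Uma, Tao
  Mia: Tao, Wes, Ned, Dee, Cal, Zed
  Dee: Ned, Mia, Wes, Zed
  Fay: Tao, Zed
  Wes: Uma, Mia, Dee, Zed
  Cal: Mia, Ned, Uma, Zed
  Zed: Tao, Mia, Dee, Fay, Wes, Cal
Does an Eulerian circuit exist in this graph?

Degrees: Uma:4, Tao:6, Ned:4, Ava:2, Mia:6, Dee:4, Fay:2, Wes:4, Cal:4, Zed:6
Every vertex has even degree and the edges form a single connected piece, so an Eulerian circuit exists.

Yes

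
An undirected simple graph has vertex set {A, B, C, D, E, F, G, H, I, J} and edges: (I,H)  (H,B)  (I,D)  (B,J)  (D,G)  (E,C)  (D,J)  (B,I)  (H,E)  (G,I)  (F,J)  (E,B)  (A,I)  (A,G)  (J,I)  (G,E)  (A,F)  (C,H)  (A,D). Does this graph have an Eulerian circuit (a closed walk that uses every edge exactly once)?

Degrees: A:4, B:4, C:2, D:4, E:4, F:2, G:4, H:4, I:6, J:4
All degrees are even and the non-isolated vertices are connected — an Eulerian circuit exists.

Yes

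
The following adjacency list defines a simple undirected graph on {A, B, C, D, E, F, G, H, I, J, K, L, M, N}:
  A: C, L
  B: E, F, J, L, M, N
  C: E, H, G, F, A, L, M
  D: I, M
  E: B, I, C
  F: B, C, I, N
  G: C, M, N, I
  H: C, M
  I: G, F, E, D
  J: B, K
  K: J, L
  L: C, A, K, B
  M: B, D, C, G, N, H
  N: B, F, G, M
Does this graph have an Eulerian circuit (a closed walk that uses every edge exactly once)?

No

Degrees: A:2, B:6, C:7, D:2, E:3, F:4, G:4, H:2, I:4, J:2, K:2, L:4, M:6, N:4
C, E have odd degree; an Eulerian circuit needs every degree to be even, so none exists.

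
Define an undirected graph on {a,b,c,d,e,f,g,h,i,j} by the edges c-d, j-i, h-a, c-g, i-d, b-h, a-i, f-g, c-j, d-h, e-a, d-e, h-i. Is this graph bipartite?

The cycle i-h-d-i has length 3, which is odd, so the graph is not bipartite.

No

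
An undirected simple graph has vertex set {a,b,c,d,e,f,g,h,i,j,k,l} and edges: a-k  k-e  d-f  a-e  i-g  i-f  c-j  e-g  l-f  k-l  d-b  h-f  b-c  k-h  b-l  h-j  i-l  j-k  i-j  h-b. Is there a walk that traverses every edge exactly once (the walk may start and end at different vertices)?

Yes

Degrees: a:2, b:4, c:2, d:2, e:3, f:4, g:2, h:4, i:4, j:4, k:5, l:4
Odd-degree vertices: e, k (2 total).
With 2 odd-degree vertices and all edges in one connected piece, an Eulerian trail exists (from e to k).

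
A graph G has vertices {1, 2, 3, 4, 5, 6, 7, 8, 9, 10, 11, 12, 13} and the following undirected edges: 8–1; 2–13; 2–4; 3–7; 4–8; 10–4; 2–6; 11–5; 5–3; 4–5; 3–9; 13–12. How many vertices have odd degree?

Degrees: 1:1, 2:3, 3:3, 4:4, 5:3, 6:1, 7:1, 8:2, 9:1, 10:1, 11:1, 12:1, 13:2
Odd-degree vertices: 1, 2, 3, 5, 6, 7, 9, 10, 11, 12.

10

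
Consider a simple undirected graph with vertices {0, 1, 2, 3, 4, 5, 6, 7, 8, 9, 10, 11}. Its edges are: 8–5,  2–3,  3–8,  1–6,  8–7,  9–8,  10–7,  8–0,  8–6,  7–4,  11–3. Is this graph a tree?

Yes

The graph has 12 vertices and 11 edges.
It is connected with exactly 11 edges, hence acyclic — it is a tree.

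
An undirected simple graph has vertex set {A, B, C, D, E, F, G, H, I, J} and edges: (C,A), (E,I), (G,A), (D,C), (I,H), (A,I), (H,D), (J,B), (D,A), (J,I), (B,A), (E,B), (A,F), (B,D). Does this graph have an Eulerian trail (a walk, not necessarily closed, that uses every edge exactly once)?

Yes

Degrees: A:6, B:4, C:2, D:4, E:2, F:1, G:1, H:2, I:4, J:2
Odd-degree vertices: F, G (2 total).
With 2 odd-degree vertices and all edges in one connected piece, an Eulerian trail exists (from F to G).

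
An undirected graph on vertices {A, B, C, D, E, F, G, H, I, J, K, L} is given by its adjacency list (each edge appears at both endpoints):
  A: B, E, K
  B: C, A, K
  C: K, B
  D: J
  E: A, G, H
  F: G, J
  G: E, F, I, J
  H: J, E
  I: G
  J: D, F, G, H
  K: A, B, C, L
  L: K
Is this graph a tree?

No

|V| = 12, |E| = 15.
Connected but with 15 > 11 edges, so it has a cycle and is not a tree.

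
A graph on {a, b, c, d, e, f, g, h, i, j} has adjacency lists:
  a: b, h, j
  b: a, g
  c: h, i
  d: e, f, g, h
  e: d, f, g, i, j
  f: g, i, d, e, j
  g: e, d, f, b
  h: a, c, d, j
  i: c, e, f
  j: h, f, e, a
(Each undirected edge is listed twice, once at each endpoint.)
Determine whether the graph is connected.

A breadth-first search from a visits a, j, b, h, f, e, g, c, d, i — all 10 vertices — so the graph is connected.

Yes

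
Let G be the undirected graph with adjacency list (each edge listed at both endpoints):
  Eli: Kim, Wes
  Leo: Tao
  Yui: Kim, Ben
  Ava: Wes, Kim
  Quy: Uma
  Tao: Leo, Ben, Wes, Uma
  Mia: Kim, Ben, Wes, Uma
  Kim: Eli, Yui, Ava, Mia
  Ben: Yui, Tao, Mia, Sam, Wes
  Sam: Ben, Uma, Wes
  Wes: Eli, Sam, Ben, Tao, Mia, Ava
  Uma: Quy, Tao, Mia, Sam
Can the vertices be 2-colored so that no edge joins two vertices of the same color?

No

The cycle Ben-Wes-Sam-Ben has length 3, which is odd, so the graph is not bipartite.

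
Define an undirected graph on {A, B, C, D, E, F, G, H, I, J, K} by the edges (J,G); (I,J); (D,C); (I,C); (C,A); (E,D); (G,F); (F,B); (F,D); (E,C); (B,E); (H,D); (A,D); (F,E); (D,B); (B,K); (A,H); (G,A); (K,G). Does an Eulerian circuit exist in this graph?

Degrees: A:4, B:4, C:4, D:6, E:4, F:4, G:4, H:2, I:2, J:2, K:2
Every vertex has even degree and the edges form a single connected piece, so an Eulerian circuit exists.

Yes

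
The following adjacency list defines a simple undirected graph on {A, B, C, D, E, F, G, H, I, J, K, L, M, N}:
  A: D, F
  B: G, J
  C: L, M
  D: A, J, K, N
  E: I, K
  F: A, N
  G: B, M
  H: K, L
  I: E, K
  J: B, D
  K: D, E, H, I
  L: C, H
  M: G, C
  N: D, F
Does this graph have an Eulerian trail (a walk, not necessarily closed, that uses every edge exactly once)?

Degrees: A:2, B:2, C:2, D:4, E:2, F:2, G:2, H:2, I:2, J:2, K:4, L:2, M:2, N:2
Odd-degree vertices: none (0 total).
The non-isolated vertices are connected and exactly 0 have odd degree, so an Eulerian trail exists.

Yes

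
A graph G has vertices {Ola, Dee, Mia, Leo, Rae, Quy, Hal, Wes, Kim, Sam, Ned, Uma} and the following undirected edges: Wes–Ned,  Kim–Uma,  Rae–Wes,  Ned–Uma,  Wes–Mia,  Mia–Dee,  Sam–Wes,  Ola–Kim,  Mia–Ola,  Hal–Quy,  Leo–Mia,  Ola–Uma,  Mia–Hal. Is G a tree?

No

|V| = 12, |E| = 13.
A tree on 12 vertices has exactly 11 edges; this graph has 13, so it contains a cycle and is not a tree.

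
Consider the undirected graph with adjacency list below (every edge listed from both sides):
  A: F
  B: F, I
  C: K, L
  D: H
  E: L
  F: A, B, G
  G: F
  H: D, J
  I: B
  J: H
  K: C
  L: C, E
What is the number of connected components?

3

Component: {D, H, J}
Component: {C, E, K, L}
Component: {A, B, F, G, I}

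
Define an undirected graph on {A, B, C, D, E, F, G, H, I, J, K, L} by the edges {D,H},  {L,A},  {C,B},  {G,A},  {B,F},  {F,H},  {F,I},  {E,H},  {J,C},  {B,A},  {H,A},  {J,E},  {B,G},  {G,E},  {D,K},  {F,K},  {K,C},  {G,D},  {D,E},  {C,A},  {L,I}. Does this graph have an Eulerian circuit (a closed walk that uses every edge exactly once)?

Degrees: A:5, B:4, C:4, D:4, E:4, F:4, G:4, H:4, I:2, J:2, K:3, L:2
A, K have odd degree; an Eulerian circuit needs every degree to be even, so none exists.

No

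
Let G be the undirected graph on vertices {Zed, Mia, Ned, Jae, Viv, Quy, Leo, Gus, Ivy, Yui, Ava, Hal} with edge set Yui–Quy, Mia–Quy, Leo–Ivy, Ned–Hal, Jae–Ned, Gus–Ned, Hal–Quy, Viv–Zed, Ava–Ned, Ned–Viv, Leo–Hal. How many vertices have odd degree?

10

Degrees: Zed:1, Mia:1, Ned:5, Jae:1, Viv:2, Quy:3, Leo:2, Gus:1, Ivy:1, Yui:1, Ava:1, Hal:3
Odd-degree vertices: Zed, Mia, Ned, Jae, Quy, Gus, Ivy, Yui, Ava, Hal.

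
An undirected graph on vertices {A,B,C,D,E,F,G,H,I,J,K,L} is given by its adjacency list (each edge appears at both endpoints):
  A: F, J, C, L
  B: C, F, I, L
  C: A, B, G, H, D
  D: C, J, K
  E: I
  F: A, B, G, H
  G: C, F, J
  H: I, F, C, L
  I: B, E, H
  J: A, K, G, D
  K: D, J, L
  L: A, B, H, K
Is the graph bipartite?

K-D-J-K is an odd cycle (length 3), and a bipartite graph can contain only even cycles.

No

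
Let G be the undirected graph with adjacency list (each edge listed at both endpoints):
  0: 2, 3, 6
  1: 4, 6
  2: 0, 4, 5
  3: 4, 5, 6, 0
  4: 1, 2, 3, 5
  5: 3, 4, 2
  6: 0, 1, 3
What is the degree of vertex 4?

Neighbors of 4: 1, 2, 3, 5.

4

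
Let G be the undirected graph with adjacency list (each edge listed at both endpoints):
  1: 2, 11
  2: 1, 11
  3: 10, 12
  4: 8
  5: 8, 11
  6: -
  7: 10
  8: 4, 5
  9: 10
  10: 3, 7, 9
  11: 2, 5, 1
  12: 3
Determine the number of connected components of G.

Component: {6}
Component: {3, 7, 9, 10, 12}
Component: {1, 2, 4, 5, 8, 11}

3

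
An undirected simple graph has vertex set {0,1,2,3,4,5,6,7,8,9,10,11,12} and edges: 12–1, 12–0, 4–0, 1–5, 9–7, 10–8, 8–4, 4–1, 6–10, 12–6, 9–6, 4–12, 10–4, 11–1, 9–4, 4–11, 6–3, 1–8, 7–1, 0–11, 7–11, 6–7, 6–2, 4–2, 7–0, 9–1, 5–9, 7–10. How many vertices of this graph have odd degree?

4

Degrees: 0:4, 1:7, 2:2, 3:1, 4:8, 5:2, 6:6, 7:6, 8:3, 9:5, 10:4, 11:4, 12:4
Odd-degree vertices: 1, 3, 8, 9.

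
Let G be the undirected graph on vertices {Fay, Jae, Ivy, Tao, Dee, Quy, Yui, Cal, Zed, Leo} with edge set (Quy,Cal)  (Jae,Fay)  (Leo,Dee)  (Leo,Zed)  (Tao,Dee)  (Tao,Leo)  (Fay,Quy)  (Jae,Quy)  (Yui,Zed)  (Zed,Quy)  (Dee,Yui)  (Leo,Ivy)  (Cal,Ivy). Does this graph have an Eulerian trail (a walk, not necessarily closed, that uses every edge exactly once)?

Yes

Degrees: Fay:2, Jae:2, Ivy:2, Tao:2, Dee:3, Quy:4, Yui:2, Cal:2, Zed:3, Leo:4
Odd-degree vertices: Dee, Zed (2 total).
With 2 odd-degree vertices and all edges in one connected piece, an Eulerian trail exists (from Dee to Zed).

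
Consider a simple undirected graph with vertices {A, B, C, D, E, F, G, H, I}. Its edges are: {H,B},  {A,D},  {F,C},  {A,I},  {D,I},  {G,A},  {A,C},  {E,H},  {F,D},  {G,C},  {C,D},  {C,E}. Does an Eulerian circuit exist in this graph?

Degrees: A:4, B:1, C:5, D:4, E:2, F:2, G:2, H:2, I:2
B, C have odd degree; an Eulerian circuit needs every degree to be even, so none exists.

No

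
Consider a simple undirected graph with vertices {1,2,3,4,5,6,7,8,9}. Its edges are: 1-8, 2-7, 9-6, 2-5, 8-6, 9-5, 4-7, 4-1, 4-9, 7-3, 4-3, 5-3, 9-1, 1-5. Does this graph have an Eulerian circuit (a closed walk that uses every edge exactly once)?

No

Degrees: 1:4, 2:2, 3:3, 4:4, 5:4, 6:2, 7:3, 8:2, 9:4
3, 7 have odd degree; an Eulerian circuit needs every degree to be even, so none exists.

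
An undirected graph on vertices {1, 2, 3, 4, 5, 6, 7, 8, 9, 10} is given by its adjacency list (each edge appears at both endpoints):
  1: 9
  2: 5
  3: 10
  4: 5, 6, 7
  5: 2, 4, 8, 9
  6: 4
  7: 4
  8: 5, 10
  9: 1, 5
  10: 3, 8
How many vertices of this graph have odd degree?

Degrees: 1:1, 2:1, 3:1, 4:3, 5:4, 6:1, 7:1, 8:2, 9:2, 10:2
Odd-degree vertices: 1, 2, 3, 4, 6, 7.

6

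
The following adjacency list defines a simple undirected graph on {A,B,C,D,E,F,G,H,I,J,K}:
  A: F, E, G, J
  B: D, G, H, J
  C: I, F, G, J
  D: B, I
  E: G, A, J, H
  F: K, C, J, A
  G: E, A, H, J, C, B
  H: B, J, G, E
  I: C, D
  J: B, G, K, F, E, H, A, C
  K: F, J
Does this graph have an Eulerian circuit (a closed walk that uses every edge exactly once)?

Degrees: A:4, B:4, C:4, D:2, E:4, F:4, G:6, H:4, I:2, J:8, K:2
Every vertex has even degree and the edges form a single connected piece, so an Eulerian circuit exists.

Yes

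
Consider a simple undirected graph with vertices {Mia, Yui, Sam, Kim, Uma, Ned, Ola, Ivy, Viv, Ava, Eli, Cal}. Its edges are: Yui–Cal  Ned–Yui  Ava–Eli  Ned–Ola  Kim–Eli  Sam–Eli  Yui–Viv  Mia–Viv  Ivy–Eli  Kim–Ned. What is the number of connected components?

Component: {Uma}
Component: {Mia, Yui, Sam, Kim, Ned, Ola, Ivy, Viv, Ava, Eli, Cal}

2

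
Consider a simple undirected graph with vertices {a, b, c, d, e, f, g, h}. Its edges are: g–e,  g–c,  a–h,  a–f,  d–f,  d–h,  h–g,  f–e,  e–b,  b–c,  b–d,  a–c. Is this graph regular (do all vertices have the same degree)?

Yes

Degrees: a:3, b:3, c:3, d:3, e:3, f:3, g:3, h:3
Every vertex has degree 3, so the graph is 3-regular.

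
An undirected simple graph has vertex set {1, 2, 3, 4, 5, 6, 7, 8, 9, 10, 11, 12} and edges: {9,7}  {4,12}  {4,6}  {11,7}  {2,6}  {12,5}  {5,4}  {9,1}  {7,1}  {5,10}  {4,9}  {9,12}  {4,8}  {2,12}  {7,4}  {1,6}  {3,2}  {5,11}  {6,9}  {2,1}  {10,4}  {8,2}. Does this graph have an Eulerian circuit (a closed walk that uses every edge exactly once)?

Degrees: 1:4, 2:5, 3:1, 4:7, 5:4, 6:4, 7:4, 8:2, 9:5, 10:2, 11:2, 12:4
2, 3, 4, 9 have odd degree; an Eulerian circuit needs every degree to be even, so none exists.

No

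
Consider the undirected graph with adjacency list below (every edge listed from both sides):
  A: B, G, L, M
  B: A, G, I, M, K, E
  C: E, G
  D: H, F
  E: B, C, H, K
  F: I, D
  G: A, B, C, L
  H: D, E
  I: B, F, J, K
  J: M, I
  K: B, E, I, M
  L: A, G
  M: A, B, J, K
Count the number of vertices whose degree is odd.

0

Degrees: A:4, B:6, C:2, D:2, E:4, F:2, G:4, H:2, I:4, J:2, K:4, L:2, M:4
Odd-degree vertices: none.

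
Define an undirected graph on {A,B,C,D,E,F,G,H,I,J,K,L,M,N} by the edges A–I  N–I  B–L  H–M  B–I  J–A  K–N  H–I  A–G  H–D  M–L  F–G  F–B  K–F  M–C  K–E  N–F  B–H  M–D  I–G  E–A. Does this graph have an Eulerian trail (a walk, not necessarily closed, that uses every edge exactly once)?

Degrees: A:4, B:4, C:1, D:2, E:2, F:4, G:3, H:4, I:5, J:1, K:3, L:2, M:4, N:3
Odd-degree vertices: C, G, I, J, K, N (6 total).
With 6 odd-degree vertices (more than two), no single trail can use every edge.

No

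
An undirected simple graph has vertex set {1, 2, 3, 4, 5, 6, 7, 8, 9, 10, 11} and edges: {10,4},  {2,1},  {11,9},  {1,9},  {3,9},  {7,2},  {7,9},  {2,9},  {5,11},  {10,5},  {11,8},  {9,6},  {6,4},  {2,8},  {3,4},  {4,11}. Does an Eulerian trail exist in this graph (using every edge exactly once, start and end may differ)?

Degrees: 1:2, 2:4, 3:2, 4:4, 5:2, 6:2, 7:2, 8:2, 9:6, 10:2, 11:4
Odd-degree vertices: none (0 total).
The non-isolated vertices are connected and exactly 0 have odd degree, so an Eulerian trail exists.

Yes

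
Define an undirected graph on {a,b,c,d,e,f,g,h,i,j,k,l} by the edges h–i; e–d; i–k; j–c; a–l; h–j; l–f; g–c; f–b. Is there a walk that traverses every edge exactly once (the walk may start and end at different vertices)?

No

Degrees: a:1, b:1, c:2, d:1, e:1, f:2, g:1, h:2, i:2, j:2, k:1, l:2
Odd-degree vertices: a, b, d, e, g, k (6 total).
An Eulerian trail requires 0 or 2 odd-degree vertices; here there are 6.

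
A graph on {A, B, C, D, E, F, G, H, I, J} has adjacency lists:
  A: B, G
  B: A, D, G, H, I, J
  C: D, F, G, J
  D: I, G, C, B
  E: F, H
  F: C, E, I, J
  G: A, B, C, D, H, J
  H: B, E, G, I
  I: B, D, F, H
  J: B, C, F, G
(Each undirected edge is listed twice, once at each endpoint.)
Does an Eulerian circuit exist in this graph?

Degrees: A:2, B:6, C:4, D:4, E:2, F:4, G:6, H:4, I:4, J:4
Every vertex has even degree and the edges form a single connected piece, so an Eulerian circuit exists.

Yes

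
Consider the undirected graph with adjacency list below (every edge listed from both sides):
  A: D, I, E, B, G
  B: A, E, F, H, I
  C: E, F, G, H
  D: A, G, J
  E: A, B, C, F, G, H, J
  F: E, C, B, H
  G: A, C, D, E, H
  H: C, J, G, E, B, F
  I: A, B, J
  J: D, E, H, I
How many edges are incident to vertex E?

Neighbors of E: A, B, C, F, G, H, J.

7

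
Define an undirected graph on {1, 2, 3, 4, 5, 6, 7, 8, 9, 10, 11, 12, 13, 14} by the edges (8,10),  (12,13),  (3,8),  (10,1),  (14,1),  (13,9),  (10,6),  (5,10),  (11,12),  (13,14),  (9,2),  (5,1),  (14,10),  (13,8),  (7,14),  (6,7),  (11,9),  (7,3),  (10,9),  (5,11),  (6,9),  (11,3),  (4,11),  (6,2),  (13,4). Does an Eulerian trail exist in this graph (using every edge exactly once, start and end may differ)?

No

Degrees: 1:3, 2:2, 3:3, 4:2, 5:3, 6:4, 7:3, 8:3, 9:5, 10:6, 11:5, 12:2, 13:5, 14:4
Odd-degree vertices: 1, 3, 5, 7, 8, 9, 11, 13 (8 total).
An Eulerian trail requires 0 or 2 odd-degree vertices; here there are 8.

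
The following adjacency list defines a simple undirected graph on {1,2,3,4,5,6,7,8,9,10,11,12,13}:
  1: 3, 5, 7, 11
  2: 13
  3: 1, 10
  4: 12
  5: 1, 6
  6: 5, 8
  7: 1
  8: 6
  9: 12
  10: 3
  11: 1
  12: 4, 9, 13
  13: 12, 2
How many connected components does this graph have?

2

Component: {2, 4, 9, 12, 13}
Component: {1, 3, 5, 6, 7, 8, 10, 11}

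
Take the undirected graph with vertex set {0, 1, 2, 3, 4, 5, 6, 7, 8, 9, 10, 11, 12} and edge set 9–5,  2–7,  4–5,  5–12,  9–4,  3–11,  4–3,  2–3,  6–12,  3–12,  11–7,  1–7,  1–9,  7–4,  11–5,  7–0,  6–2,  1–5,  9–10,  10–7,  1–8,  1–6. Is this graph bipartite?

The cycle 5-9-1-5 has length 3, which is odd, so the graph is not bipartite.

No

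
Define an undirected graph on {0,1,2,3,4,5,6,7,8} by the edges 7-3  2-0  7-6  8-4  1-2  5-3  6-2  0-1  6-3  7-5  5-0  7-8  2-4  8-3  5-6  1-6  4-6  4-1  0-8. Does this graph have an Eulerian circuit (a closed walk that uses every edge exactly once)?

Degrees: 0:4, 1:4, 2:4, 3:4, 4:4, 5:4, 6:6, 7:4, 8:4
All degrees are even and the non-isolated vertices are connected — an Eulerian circuit exists.

Yes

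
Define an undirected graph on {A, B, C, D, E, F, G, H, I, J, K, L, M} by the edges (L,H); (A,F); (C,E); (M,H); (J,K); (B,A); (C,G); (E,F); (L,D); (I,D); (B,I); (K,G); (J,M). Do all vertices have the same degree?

Degrees: A:2, B:2, C:2, D:2, E:2, F:2, G:2, H:2, I:2, J:2, K:2, L:2, M:2
All degrees equal 2; the graph is regular.

Yes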